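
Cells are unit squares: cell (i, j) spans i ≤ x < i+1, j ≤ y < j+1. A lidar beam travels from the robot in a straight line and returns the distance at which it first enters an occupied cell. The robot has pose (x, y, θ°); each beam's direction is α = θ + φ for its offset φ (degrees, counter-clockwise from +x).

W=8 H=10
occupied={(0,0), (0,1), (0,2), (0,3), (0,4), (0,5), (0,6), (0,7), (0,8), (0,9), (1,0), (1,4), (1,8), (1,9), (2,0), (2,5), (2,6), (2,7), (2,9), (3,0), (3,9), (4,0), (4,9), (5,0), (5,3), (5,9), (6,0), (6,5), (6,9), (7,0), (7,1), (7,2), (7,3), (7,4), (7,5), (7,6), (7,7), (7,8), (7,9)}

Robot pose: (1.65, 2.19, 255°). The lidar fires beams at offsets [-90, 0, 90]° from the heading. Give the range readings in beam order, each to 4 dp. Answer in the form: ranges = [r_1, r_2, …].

ranges = [0.6729, 1.2320, 4.5978]

beam 1: φ=-90°, α=165°
  direction (-0.9659, 0.2588); cell (1,2); t to first gridline: x 0.6729, y 3.1296 (then +1.0353 / +3.8637)
    (0,2) via x @ 0.6729  # hit
  → r_1 = 0.6729
beam 2: φ=0°, α=255°
  direction (-0.2588, -0.9659); cell (1,2); t to first gridline: x 2.5114, y 0.1967 (then +3.8637 / +1.0353)
    (1,1) via y @ 0.1967
    (1,0) via y @ 1.2320  # hit
  → r_2 = 1.2320
beam 3: φ=90°, α=345°
  direction (0.9659, -0.2588); cell (1,2); t to first gridline: x 0.3623, y 0.7341 (then +1.0353 / +3.8637)
    (2,2) via x @ 0.3623
    (2,1) via y @ 0.7341
    (3,1) via x @ 1.3976
    (4,1) via x @ 2.4329
    (5,1) via x @ 3.4682
    (6,1) via x @ 4.5035
    (6,0) via y @ 4.5978  # hit
  → r_3 = 4.5978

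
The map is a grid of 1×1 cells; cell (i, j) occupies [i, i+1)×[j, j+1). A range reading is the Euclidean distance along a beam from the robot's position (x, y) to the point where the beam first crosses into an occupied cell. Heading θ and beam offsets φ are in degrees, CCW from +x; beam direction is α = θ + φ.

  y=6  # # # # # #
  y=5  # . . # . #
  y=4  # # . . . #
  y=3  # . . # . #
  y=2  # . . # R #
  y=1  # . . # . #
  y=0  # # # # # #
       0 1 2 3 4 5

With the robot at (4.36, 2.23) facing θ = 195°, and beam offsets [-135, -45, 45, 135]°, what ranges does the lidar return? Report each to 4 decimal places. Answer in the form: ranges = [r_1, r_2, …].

ranges = [1.2800, 0.4157, 0.7200, 0.7390]

beam 1: φ=-135°, α=60°
  direction (0.5000, 0.8660); cell (4,2); t to first gridline: x 1.2800, y 0.8891 (then +2.0000 / +1.1547)
    (4,3) via y @ 0.8891
    (5,3) via x @ 1.2800  # hit
  → r_1 = 1.2800
beam 2: φ=-45°, α=150°
  direction (-0.8660, 0.5000); cell (4,2); t to first gridline: x 0.4157, y 1.5400 (then +1.1547 / +2.0000)
    (3,2) via x @ 0.4157  # hit
  → r_2 = 0.4157
beam 3: φ=45°, α=240°
  direction (-0.5000, -0.8660); cell (4,2); t to first gridline: x 0.7200, y 0.2656 (then +2.0000 / +1.1547)
    (4,1) via y @ 0.2656
    (3,1) via x @ 0.7200  # hit
  → r_3 = 0.7200
beam 4: φ=135°, α=330°
  direction (0.8660, -0.5000); cell (4,2); t to first gridline: x 0.7390, y 0.4600 (then +1.1547 / +2.0000)
    (4,1) via y @ 0.4600
    (5,1) via x @ 0.7390  # hit
  → r_4 = 0.7390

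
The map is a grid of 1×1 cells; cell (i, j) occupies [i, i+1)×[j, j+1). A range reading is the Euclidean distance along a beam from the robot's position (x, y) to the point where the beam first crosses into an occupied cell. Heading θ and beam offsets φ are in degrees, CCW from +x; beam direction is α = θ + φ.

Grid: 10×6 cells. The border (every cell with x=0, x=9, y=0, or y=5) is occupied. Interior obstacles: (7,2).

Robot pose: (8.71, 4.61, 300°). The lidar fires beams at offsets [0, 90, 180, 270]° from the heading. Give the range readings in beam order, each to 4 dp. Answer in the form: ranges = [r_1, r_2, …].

ranges = [0.5800, 0.3349, 0.4503, 7.2200]

beam 1: φ=0°, α=300°
  direction (0.5000, -0.8660); cell (8,4); t to first gridline: x 0.5800, y 0.7044 (then +2.0000 / +1.1547)
    (9,4) via x @ 0.5800  # hit
  → r_1 = 0.5800
beam 2: φ=90°, α=30°
  direction (0.8660, 0.5000); cell (8,4); t to first gridline: x 0.3349, y 0.7800 (then +1.1547 / +2.0000)
    (9,4) via x @ 0.3349  # hit
  → r_2 = 0.3349
beam 3: φ=180°, α=120°
  direction (-0.5000, 0.8660); cell (8,4); t to first gridline: x 1.4200, y 0.4503 (then +2.0000 / +1.1547)
    (8,5) via y @ 0.4503  # hit
  → r_3 = 0.4503
beam 4: φ=270°, α=210°
  direction (-0.8660, -0.5000); cell (8,4); t to first gridline: x 0.8198, y 1.2200 (then +1.1547 / +2.0000)
    (7,4) via x @ 0.8198
    (7,3) via y @ 1.2200
    (6,3) via x @ 1.9745
    (5,3) via x @ 3.1292
    (5,2) via y @ 3.2200
    (4,2) via x @ 4.2839
    (4,1) via y @ 5.2200
    (3,1) via x @ 5.4386
    (2,1) via x @ 6.5933
    (2,0) via y @ 7.2200  # hit
  → r_4 = 7.2200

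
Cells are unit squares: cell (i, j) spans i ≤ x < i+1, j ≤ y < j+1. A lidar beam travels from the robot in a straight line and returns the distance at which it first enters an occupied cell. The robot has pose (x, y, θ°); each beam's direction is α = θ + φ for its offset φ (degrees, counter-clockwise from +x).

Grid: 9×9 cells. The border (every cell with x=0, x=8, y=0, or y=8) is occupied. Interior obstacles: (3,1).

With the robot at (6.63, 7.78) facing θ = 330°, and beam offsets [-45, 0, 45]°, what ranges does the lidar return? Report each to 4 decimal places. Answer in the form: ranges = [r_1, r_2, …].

ranges = [5.2933, 1.5819, 0.8500]

beam 1: φ=-45°, α=285°
  direction (0.2588, -0.9659); cell (6,7); t to first gridline: x 1.4296, y 0.8075 (then +3.8637 / +1.0353)
    (6,6) via y @ 0.8075
    (7,6) via x @ 1.4296
    (7,5) via y @ 1.8428
    (7,4) via y @ 2.8781
    (7,3) via y @ 3.9133
    (7,2) via y @ 4.9486
    (8,2) via x @ 5.2933  # hit
  → r_1 = 5.2933
beam 2: φ=0°, α=330°
  direction (0.8660, -0.5000); cell (6,7); t to first gridline: x 0.4272, y 1.5600 (then +1.1547 / +2.0000)
    (7,7) via x @ 0.4272
    (7,6) via y @ 1.5600
    (8,6) via x @ 1.5819  # hit
  → r_2 = 1.5819
beam 3: φ=45°, α=15°
  direction (0.9659, 0.2588); cell (6,7); t to first gridline: x 0.3831, y 0.8500 (then +1.0353 / +3.8637)
    (7,7) via x @ 0.3831
    (7,8) via y @ 0.8500  # hit
  → r_3 = 0.8500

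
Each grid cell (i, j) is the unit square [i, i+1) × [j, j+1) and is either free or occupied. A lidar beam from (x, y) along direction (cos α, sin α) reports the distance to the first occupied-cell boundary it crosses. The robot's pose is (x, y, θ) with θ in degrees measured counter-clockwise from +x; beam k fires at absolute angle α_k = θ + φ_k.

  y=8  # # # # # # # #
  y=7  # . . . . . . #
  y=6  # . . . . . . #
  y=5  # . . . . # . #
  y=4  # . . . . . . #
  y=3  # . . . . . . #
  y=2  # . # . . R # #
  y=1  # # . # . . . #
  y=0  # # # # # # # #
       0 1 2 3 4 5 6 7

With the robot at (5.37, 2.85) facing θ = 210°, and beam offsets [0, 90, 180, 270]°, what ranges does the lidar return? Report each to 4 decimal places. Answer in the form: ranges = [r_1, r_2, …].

beam 1: φ=0°, α=210°
  dir = (cos 210°, sin 210°) = (-0.8660, -0.5000); from cell (5,2)
  next x-line at t=0.4272, next y-line at t=1.7000; Δt_x=1.1547, Δt_y=2.0000
    x: enter (4,2) at t=0.4272
    x: enter (3,2) at t=1.5819
    y: enter (3,1) at t=1.7000 ← occupied
  → r_1 = 1.7000
beam 2: φ=90°, α=300°
  dir = (cos 300°, sin 300°) = (0.5000, -0.8660); from cell (5,2)
  next x-line at t=1.2600, next y-line at t=0.9815; Δt_x=2.0000, Δt_y=1.1547
    y: enter (5,1) at t=0.9815
    x: enter (6,1) at t=1.2600
    y: enter (6,0) at t=2.1362 ← occupied
  → r_2 = 2.1362
beam 3: φ=180°, α=30°
  dir = (cos 30°, sin 30°) = (0.8660, 0.5000); from cell (5,2)
  next x-line at t=0.7275, next y-line at t=0.3000; Δt_x=1.1547, Δt_y=2.0000
    y: enter (5,3) at t=0.3000
    x: enter (6,3) at t=0.7275
    x: enter (7,3) at t=1.8822 ← occupied
  → r_3 = 1.8822
beam 4: φ=270°, α=120°
  dir = (cos 120°, sin 120°) = (-0.5000, 0.8660); from cell (5,2)
  next x-line at t=0.7400, next y-line at t=0.1732; Δt_x=2.0000, Δt_y=1.1547
    y: enter (5,3) at t=0.1732
    x: enter (4,3) at t=0.7400
    y: enter (4,4) at t=1.3279
    y: enter (4,5) at t=2.4826
    x: enter (3,5) at t=2.7400
    y: enter (3,6) at t=3.6373
    x: enter (2,6) at t=4.7400
    y: enter (2,7) at t=4.7920
    y: enter (2,8) at t=5.9467 ← occupied
  → r_4 = 5.9467

ranges = [1.7000, 2.1362, 1.8822, 5.9467]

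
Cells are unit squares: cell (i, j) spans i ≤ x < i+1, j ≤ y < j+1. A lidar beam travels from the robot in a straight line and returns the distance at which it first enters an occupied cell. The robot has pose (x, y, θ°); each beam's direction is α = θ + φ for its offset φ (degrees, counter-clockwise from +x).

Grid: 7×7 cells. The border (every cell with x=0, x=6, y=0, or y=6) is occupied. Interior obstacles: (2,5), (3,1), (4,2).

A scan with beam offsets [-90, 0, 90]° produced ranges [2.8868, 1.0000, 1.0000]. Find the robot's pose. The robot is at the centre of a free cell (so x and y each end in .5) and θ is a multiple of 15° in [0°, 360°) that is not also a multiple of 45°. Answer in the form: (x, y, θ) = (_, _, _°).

Candidates: 22 free-cell centres × 16 headings = 352 poses. Raycast each; keep the one whose scan matches to 4 dp.
  (2.5, 4.5, 240°): beam 1 = 1.7321 ≠ 2.8868 ✗
  (1.5, 1.5, 330°): beam 1 = 0.5774 ≠ 2.8868 ✗
  (3.5, 2.5, 30°): beam 1 = 0.5774 ≠ 2.8868 ✗
  (3.5, 2.5, 285°): beam 1 = 2.5882 ≠ 2.8868 ✗
  (1.5, 3.5, 210°): beam 1 = 1.0000 ≠ 2.8868 ✗
  …
  (5.5, 3.5, 210°): r_1=2.8868, r_2=1.0000, r_3=1.0000 — all match ✓
Unique over the lattice → pose = (5.5, 3.5, 210°).

(x, y, θ) = (5.5, 3.5, 210°)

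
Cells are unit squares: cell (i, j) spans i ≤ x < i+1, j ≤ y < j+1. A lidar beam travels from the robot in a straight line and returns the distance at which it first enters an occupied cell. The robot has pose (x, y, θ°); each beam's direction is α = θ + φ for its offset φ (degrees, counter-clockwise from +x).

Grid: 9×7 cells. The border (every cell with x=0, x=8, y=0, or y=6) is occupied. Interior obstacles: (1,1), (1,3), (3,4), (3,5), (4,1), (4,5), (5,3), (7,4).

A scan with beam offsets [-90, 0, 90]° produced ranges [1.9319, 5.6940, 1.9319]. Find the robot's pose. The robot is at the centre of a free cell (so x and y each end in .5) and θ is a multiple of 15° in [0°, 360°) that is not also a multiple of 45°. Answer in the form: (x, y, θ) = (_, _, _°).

(x, y, θ) = (2.5, 3.5, 345°)

Candidates: 27 free-cell centres × 16 headings = 432 poses. Raycast each; keep the one whose scan matches to 4 dp.
  (2.5, 4.5, 150°): beam 1 = 1.0000 ≠ 1.9319 ✗
  (5.5, 1.5, 300°): beam 1 = 0.5774 ≠ 1.9319 ✗
  (1.5, 4.5, 210°): beam 1 = 1.0000 ≠ 1.9319 ✗
  (7.5, 5.5, 165°): beam 1 = 0.5176 ≠ 1.9319 ✗
  …
  (2.5, 3.5, 345°): r_1=1.9319, r_2=5.6940, r_3=1.9319 — all match ✓
Only this pose fits every beam.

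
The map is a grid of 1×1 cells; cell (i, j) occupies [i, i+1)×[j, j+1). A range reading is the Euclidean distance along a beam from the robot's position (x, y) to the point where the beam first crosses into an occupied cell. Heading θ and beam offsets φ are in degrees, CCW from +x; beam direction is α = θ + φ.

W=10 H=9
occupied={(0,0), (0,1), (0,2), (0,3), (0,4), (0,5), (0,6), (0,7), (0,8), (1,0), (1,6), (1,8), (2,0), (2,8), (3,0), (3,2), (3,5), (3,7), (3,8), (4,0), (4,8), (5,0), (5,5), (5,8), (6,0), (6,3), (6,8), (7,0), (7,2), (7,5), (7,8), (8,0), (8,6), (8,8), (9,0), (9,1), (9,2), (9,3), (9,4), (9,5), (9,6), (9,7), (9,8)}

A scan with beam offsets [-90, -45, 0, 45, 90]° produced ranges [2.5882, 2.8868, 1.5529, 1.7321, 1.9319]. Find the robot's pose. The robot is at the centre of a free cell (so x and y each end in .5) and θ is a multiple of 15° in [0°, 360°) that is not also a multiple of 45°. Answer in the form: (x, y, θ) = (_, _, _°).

Candidates: 47 free-cell centres × 16 headings = 752 poses. Raycast each; keep the one whose scan matches to 4 dp.
  (7.5, 4.5, 300°): beam 1 = 1.0000 ≠ 2.5882 ✗
  (4.5, 1.5, 105°): beam 2 = 5.0000 ≠ 2.8868 ✗
  (8.5, 2.5, 300°): beam 1 = 0.5774 ≠ 2.5882 ✗
  (4.5, 7.5, 285°): beam 1 = 0.5176 ≠ 2.5882 ✗
  (4.5, 4.5, 15°): beam 1 = 3.6235 ≠ 2.5882 ✗
  …
  (4.5, 3.5, 15°): r_1=2.5882, r_2=2.8868, r_3=1.5529, r_4=1.7321, r_5=1.9319 — all match ✓
Only this pose fits every beam.

(x, y, θ) = (4.5, 3.5, 15°)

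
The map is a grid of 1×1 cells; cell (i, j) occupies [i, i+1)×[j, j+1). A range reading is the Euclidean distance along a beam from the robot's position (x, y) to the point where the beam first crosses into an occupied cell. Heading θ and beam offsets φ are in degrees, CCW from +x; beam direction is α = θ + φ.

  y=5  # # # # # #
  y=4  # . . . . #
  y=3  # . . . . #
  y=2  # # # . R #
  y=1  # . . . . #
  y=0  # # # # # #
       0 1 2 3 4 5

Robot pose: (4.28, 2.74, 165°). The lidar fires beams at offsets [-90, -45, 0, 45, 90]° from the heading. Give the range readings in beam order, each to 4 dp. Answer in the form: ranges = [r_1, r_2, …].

ranges = [2.3397, 2.6096, 3.3957, 1.4780, 1.8014]

beam 1: φ=-90°, α=75°
  d=(0.2588,0.9659)  start (4,2)  tX=2.7819 tY=0.2692  stride 1/|dx|=3.8637 1/|dy|=1.0353
    cross y-line → (4,3), t=0.2692
    cross y-line → (4,4), t=1.3044
    cross y-line → (4,5), t=2.3397 (wall)
  → r_1 = 2.3397
beam 2: φ=-45°, α=120°
  d=(-0.5000,0.8660)  start (4,2)  tX=0.5600 tY=0.3002  stride 1/|dx|=2.0000 1/|dy|=1.1547
    cross y-line → (4,3), t=0.3002
    cross x-line → (3,3), t=0.5600
    cross y-line → (3,4), t=1.4549
    cross x-line → (2,4), t=2.5600
    cross y-line → (2,5), t=2.6096 (wall)
  → r_2 = 2.6096
beam 3: φ=0°, α=165°
  d=(-0.9659,0.2588)  start (4,2)  tX=0.2899 tY=1.0046  stride 1/|dx|=1.0353 1/|dy|=3.8637
    cross x-line → (3,2), t=0.2899
    cross y-line → (3,3), t=1.0046
    cross x-line → (2,3), t=1.3252
    cross x-line → (1,3), t=2.3604
    cross x-line → (0,3), t=3.3957 (wall)
  → r_3 = 3.3957
beam 4: φ=45°, α=210°
  d=(-0.8660,-0.5000)  start (4,2)  tX=0.3233 tY=1.4800  stride 1/|dx|=1.1547 1/|dy|=2.0000
    cross x-line → (3,2), t=0.3233
    cross x-line → (2,2), t=1.4780 (wall)
  → r_4 = 1.4780
beam 5: φ=90°, α=255°
  d=(-0.2588,-0.9659)  start (4,2)  tX=1.0818 tY=0.7661  stride 1/|dx|=3.8637 1/|dy|=1.0353
    cross y-line → (4,1), t=0.7661
    cross x-line → (3,1), t=1.0818
    cross y-line → (3,0), t=1.8014 (wall)
  → r_5 = 1.8014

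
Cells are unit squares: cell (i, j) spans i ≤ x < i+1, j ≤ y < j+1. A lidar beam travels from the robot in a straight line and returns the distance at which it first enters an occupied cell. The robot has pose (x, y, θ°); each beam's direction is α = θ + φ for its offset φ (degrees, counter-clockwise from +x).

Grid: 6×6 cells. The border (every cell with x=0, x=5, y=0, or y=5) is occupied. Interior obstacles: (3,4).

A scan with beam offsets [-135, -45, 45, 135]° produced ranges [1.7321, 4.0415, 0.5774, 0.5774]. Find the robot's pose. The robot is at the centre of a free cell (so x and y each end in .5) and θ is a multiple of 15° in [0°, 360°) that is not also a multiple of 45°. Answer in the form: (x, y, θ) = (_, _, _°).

(x, y, θ) = (2.5, 4.5, 345°)

Candidates: 15 free-cell centres × 16 headings = 240 poses. Raycast each; keep the one whose scan matches to 4 dp.
  (1.5, 2.5, 30°): beam 1 = 1.5529 ≠ 1.7321 ✗
  (1.5, 1.5, 60°): beam 1 = 0.5176 ≠ 1.7321 ✗
  (1.5, 1.5, 345°): beam 1 = 0.5774 ≠ 1.7321 ✗
  (4.5, 1.5, 300°): beam 1 = 3.6235 ≠ 1.7321 ✗
  …
  (2.5, 4.5, 345°): r_1=1.7321, r_2=4.0415, r_3=0.5774, r_4=0.5774 — all match ✓
Unique over the lattice → pose = (2.5, 4.5, 345°).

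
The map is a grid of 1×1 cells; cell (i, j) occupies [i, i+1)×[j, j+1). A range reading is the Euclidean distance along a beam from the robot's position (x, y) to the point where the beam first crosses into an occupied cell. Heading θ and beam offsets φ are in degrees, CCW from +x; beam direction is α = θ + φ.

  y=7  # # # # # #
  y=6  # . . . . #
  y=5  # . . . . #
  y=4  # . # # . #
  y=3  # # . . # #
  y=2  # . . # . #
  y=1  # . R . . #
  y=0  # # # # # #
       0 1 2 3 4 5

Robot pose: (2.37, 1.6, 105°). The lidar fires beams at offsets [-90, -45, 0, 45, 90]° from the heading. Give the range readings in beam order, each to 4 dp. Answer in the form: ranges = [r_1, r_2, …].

beam 1: φ=-90°, α=15°
  cosα=0.9659 sinα=0.2588 | (2,1) | tMaxX 0.6522 tMaxY 1.5455 | tΔX 1.0353 tΔY 3.8637
    t=0.6522 [x] (3,1)
    t=1.5455 [y] (3,2) — stop
  → r_1 = 1.5455
beam 2: φ=-45°, α=60°
  cosα=0.5000 sinα=0.8660 | (2,1) | tMaxX 1.2600 tMaxY 0.4619 | tΔX 2.0000 tΔY 1.1547
    t=0.4619 [y] (2,2)
    t=1.2600 [x] (3,2) — stop
  → r_2 = 1.2600
beam 3: φ=0°, α=105°
  cosα=-0.2588 sinα=0.9659 | (2,1) | tMaxX 1.4296 tMaxY 0.4141 | tΔX 3.8637 tΔY 1.0353
    t=0.4141 [y] (2,2)
    t=1.4296 [x] (1,2)
    t=1.4494 [y] (1,3) — stop
  → r_3 = 1.4494
beam 4: φ=45°, α=150°
  cosα=-0.8660 sinα=0.5000 | (2,1) | tMaxX 0.4272 tMaxY 0.8000 | tΔX 1.1547 tΔY 2.0000
    t=0.4272 [x] (1,1)
    t=0.8000 [y] (1,2)
    t=1.5819 [x] (0,2) — stop
  → r_4 = 1.5819
beam 5: φ=90°, α=195°
  cosα=-0.9659 sinα=-0.2588 | (2,1) | tMaxX 0.3831 tMaxY 2.3182 | tΔX 1.0353 tΔY 3.8637
    t=0.3831 [x] (1,1)
    t=1.4183 [x] (0,1) — stop
  → r_5 = 1.4183

ranges = [1.5455, 1.2600, 1.4494, 1.5819, 1.4183]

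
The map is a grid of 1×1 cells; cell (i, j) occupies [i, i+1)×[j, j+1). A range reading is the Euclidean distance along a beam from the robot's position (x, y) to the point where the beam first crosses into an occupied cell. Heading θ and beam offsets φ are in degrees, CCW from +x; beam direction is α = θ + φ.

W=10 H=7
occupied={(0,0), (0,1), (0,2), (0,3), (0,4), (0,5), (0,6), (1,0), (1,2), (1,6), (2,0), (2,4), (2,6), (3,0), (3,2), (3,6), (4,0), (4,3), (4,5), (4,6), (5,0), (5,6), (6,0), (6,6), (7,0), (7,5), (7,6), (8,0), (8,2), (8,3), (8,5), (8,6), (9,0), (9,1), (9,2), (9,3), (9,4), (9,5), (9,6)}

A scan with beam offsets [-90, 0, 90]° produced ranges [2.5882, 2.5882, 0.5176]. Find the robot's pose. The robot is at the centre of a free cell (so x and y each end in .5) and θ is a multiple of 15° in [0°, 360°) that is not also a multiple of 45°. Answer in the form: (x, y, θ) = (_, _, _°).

Candidates: 31 free-cell centres × 16 headings = 496 poses. Raycast each; keep the one whose scan matches to 4 dp.
  (8.5, 4.5, 345°): beam 1 = 0.5176 ≠ 2.5882 ✗
  (6.5, 1.5, 75°): beam 1 = 1.9319 ≠ 2.5882 ✗
  (3.5, 4.5, 150°): beam 1 = 1.0000 ≠ 2.5882 ✗
  (6.5, 2.5, 150°): beam 1 = 2.8868 ≠ 2.5882 ✗
  (6.5, 4.5, 75°): beam 1 = 1.9319 ≠ 2.5882 ✗
  …
  (5.5, 3.5, 75°): r_1=2.5882, r_2=2.5882, r_3=0.5176 — all match ✓
Only this pose fits every beam.

(x, y, θ) = (5.5, 3.5, 75°)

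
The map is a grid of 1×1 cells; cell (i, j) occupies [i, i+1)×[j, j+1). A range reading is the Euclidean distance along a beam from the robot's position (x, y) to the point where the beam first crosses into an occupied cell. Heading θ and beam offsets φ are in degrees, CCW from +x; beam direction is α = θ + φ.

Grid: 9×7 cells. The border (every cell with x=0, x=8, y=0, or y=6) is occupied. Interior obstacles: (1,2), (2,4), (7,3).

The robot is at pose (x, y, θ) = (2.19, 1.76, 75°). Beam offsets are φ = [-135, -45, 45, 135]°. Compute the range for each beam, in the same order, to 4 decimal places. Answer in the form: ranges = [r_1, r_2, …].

ranges = [0.8776, 6.7088, 0.3800, 1.3741]

beam 1: φ=-135°, α=300°
  d=(0.5000,-0.8660)  start (2,1)  tX=1.6200 tY=0.8776  stride 1/|dx|=2.0000 1/|dy|=1.1547
    cross y-line → (2,0), t=0.8776 (wall)
  → r_1 = 0.8776
beam 2: φ=-45°, α=30°
  d=(0.8660,0.5000)  start (2,1)  tX=0.9353 tY=0.4800  stride 1/|dx|=1.1547 1/|dy|=2.0000
    cross y-line → (2,2), t=0.4800
    cross x-line → (3,2), t=0.9353
    cross x-line → (4,2), t=2.0900
    cross y-line → (4,3), t=2.4800
    cross x-line → (5,3), t=3.2447
    cross x-line → (6,3), t=4.3994
    cross y-line → (6,4), t=4.4800
    cross x-line → (7,4), t=5.5541
    cross y-line → (7,5), t=6.4800
    cross x-line → (8,5), t=6.7088 (wall)
  → r_2 = 6.7088
beam 3: φ=45°, α=120°
  d=(-0.5000,0.8660)  start (2,1)  tX=0.3800 tY=0.2771  stride 1/|dx|=2.0000 1/|dy|=1.1547
    cross y-line → (2,2), t=0.2771
    cross x-line → (1,2), t=0.3800 (wall)
  → r_3 = 0.3800
beam 4: φ=135°, α=210°
  d=(-0.8660,-0.5000)  start (2,1)  tX=0.2194 tY=1.5200  stride 1/|dx|=1.1547 1/|dy|=2.0000
    cross x-line → (1,1), t=0.2194
    cross x-line → (0,1), t=1.3741 (wall)
  → r_4 = 1.3741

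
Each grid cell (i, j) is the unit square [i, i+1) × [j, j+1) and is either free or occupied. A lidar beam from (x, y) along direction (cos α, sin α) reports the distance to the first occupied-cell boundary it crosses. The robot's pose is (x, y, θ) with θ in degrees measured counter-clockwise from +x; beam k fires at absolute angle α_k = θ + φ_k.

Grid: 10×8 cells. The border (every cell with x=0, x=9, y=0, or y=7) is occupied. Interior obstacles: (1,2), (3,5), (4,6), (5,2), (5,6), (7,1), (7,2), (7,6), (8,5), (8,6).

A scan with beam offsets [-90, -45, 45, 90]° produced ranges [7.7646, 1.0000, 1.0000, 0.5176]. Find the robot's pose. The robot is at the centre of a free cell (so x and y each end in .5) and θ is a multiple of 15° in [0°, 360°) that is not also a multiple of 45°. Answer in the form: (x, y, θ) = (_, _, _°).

Enumerate (i+0.5, j+0.5, θ) over the 38 free cells and 16 admissible headings. For each, cast all 4 beams and compare to the given ranges.
  (6.5, 2.5, 105°): beam 1 = 0.5176 ≠ 7.7646 ✗
  (8.5, 2.5, 15°): beam 1 = 1.5529 ≠ 7.7646 ✗
  (3.5, 6.5, 330°): beam 1 = 0.5774 ≠ 7.7646 ✗
  (5.5, 3.5, 30°): beam 1 = 0.5774 ≠ 7.7646 ✗
  …
  (8.5, 3.5, 255°): r_1=7.7646, r_2=1.0000, r_3=1.0000, r_4=0.5176 — all match ✓
No second candidate reproduces the full scan.

(x, y, θ) = (8.5, 3.5, 255°)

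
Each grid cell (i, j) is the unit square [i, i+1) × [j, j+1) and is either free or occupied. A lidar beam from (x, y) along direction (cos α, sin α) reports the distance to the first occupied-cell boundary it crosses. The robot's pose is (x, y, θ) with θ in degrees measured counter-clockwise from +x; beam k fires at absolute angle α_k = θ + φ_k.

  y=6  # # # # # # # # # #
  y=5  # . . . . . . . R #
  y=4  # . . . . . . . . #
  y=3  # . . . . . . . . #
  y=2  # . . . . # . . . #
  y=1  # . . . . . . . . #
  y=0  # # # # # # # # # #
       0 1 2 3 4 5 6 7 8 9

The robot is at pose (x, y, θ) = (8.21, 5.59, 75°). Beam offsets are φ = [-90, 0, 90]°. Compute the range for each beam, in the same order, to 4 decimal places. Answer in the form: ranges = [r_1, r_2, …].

beam 1: φ=-90°, α=345°
  dir = (cos 345°, sin 345°) = (0.9659, -0.2588); from cell (8,5)
  next x-line at t=0.8179, next y-line at t=2.2796; Δt_x=1.0353, Δt_y=3.8637
    x: enter (9,5) at t=0.8179 ← occupied
  → r_1 = 0.8179
beam 2: φ=0°, α=75°
  dir = (cos 75°, sin 75°) = (0.2588, 0.9659); from cell (8,5)
  next x-line at t=3.0523, next y-line at t=0.4245; Δt_x=3.8637, Δt_y=1.0353
    y: enter (8,6) at t=0.4245 ← occupied
  → r_2 = 0.4245
beam 3: φ=90°, α=165°
  dir = (cos 165°, sin 165°) = (-0.9659, 0.2588); from cell (8,5)
  next x-line at t=0.2174, next y-line at t=1.5841; Δt_x=1.0353, Δt_y=3.8637
    x: enter (7,5) at t=0.2174
    x: enter (6,5) at t=1.2527
    y: enter (6,6) at t=1.5841 ← occupied
  → r_3 = 1.5841

ranges = [0.8179, 0.4245, 1.5841]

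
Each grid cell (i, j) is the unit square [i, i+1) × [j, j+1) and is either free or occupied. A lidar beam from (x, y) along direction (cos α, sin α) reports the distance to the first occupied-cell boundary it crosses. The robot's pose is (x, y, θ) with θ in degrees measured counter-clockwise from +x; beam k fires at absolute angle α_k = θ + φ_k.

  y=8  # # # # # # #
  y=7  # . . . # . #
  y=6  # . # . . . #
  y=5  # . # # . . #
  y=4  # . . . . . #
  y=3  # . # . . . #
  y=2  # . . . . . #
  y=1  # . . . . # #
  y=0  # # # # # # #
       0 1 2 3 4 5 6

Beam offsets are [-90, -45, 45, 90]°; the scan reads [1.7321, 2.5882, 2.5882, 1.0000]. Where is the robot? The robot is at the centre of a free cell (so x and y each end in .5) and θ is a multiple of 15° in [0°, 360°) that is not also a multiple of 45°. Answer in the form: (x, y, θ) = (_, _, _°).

Enumerate (i+0.5, j+0.5, θ) over the 29 free cells and 16 admissible headings. For each, cast all 4 beams and compare to the given ranges.
  (3.5, 2.5, 165°): beam 1 = 4.6587 ≠ 1.7321 ✗
  (1.5, 1.5, 150°): beam 2 = 1.9319 ≠ 2.5882 ✗
  (1.5, 4.5, 330°): beam 1 = 1.0000 ≠ 1.7321 ✗
  …
  (3.5, 2.5, 60°): r_1=1.7321, r_2=2.5882, r_3=2.5882, r_4=1.0000 — all match ✓
Only this pose fits every beam.

(x, y, θ) = (3.5, 2.5, 60°)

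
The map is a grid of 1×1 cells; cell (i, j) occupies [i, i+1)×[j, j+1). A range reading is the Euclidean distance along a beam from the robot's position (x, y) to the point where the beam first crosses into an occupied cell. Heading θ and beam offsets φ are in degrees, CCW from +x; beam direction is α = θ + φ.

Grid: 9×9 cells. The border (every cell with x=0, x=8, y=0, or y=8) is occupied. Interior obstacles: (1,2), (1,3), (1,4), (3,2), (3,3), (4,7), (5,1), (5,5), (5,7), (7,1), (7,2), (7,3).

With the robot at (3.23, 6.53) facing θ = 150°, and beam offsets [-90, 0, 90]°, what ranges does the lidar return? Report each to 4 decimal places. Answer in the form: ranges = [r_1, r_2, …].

beam 1: φ=-90°, α=60°
  d=(0.5000,0.8660)  start (3,6)  tX=1.5400 tY=0.5427  stride 1/|dx|=2.0000 1/|dy|=1.1547
    cross y-line → (3,7), t=0.5427
    cross x-line → (4,7), t=1.5400 (wall)
  → r_1 = 1.5400
beam 2: φ=0°, α=150°
  d=(-0.8660,0.5000)  start (3,6)  tX=0.2656 tY=0.9400  stride 1/|dx|=1.1547 1/|dy|=2.0000
    cross x-line → (2,6), t=0.2656
    cross y-line → (2,7), t=0.9400
    cross x-line → (1,7), t=1.4203
    cross x-line → (0,7), t=2.5750 (wall)
  → r_2 = 2.5750
beam 3: φ=90°, α=240°
  d=(-0.5000,-0.8660)  start (3,6)  tX=0.4600 tY=0.6120  stride 1/|dx|=2.0000 1/|dy|=1.1547
    cross x-line → (2,6), t=0.4600
    cross y-line → (2,5), t=0.6120
    cross y-line → (2,4), t=1.7667
    cross x-line → (1,4), t=2.4600 (wall)
  → r_3 = 2.4600

ranges = [1.5400, 2.5750, 2.4600]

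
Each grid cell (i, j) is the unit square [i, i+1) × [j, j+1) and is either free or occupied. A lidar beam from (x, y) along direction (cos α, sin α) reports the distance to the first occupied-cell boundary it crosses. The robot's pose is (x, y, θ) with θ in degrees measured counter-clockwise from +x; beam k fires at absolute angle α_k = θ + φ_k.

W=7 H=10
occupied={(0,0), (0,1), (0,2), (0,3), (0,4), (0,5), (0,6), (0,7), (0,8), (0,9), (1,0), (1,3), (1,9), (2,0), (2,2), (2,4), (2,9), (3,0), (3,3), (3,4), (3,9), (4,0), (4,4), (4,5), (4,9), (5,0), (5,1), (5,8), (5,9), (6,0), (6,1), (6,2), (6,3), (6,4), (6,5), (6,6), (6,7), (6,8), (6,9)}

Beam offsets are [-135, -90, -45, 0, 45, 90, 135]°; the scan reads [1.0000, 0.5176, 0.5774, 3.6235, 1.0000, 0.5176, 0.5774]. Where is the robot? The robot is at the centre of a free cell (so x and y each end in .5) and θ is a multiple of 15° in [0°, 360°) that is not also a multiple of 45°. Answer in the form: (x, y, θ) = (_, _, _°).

The pose lattice has 31·16 = 496 candidates. Test each by forward raycasting.
  (3.5, 1.5, 210°): beam 1 = 1.5529 ≠ 1.0000 ✗
  (1.5, 4.5, 60°): beam 1 = 0.5176 ≠ 1.0000 ✗
  (5.5, 5.5, 195°): beam 2 = 3.6235 ≠ 0.5176 ✗
  (1.5, 6.5, 120°): beam 1 = 2.5882 ≠ 1.0000 ✗
  …
  (5.5, 4.5, 255°): r_1=1.0000, r_2=0.5176, r_3=0.5774, r_4=3.6235, r_5=1.0000, r_6=0.5176, r_7=0.5774 — all match ✓
Only this pose fits every beam.

(x, y, θ) = (5.5, 4.5, 255°)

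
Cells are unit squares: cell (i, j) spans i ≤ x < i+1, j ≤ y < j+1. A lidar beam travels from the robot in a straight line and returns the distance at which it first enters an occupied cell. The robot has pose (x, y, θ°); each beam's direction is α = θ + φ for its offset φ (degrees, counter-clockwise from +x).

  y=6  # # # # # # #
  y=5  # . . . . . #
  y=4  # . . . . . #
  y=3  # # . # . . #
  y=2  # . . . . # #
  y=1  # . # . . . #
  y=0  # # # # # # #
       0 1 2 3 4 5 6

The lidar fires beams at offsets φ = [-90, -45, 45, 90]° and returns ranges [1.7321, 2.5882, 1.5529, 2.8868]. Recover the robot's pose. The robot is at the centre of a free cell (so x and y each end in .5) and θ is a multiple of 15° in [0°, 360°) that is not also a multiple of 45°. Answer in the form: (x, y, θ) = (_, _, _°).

Enumerate (i+0.5, j+0.5, θ) over the 21 free cells and 16 admissible headings. For each, cast all 4 beams and compare to the given ranges.
  (1.5, 5.5, 330°): beam 1 = 1.0000 ≠ 1.7321 ✗
  (4.5, 1.5, 75°): beam 1 = 1.5529 ≠ 1.7321 ✗
  (1.5, 1.5, 165°): beam 1 = 1.5529 ≠ 1.7321 ✗
  …
  (3.5, 2.5, 240°): r_1=1.7321, r_2=2.5882, r_3=1.5529, r_4=2.8868 — all match ✓
Only this pose fits every beam.

(x, y, θ) = (3.5, 2.5, 240°)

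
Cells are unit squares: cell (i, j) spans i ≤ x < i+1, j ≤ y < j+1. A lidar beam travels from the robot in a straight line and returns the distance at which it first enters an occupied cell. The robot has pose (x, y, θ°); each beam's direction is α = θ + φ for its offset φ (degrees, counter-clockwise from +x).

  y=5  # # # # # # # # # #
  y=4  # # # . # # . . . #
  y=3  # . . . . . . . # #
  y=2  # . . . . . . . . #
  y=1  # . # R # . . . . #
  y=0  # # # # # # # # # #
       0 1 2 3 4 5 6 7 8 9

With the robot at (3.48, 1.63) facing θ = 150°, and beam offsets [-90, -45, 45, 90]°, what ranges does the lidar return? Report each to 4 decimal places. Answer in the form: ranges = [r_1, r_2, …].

ranges = [2.7366, 2.4536, 0.4969, 0.7275]

beam 1: φ=-90°, α=60°
  direction (0.5000, 0.8660); cell (3,1); t to first gridline: x 1.0400, y 0.4272 (then +2.0000 / +1.1547)
    (3,2) via y @ 0.4272
    (4,2) via x @ 1.0400
    (4,3) via y @ 1.5819
    (4,4) via y @ 2.7366  # hit
  → r_1 = 2.7366
beam 2: φ=-45°, α=105°
  direction (-0.2588, 0.9659); cell (3,1); t to first gridline: x 1.8546, y 0.3831 (then +3.8637 / +1.0353)
    (3,2) via y @ 0.3831
    (3,3) via y @ 1.4183
    (2,3) via x @ 1.8546
    (2,4) via y @ 2.4536  # hit
  → r_2 = 2.4536
beam 3: φ=45°, α=195°
  direction (-0.9659, -0.2588); cell (3,1); t to first gridline: x 0.4969, y 2.4341 (then +1.0353 / +3.8637)
    (2,1) via x @ 0.4969  # hit
  → r_3 = 0.4969
beam 4: φ=90°, α=240°
  direction (-0.5000, -0.8660); cell (3,1); t to first gridline: x 0.9600, y 0.7275 (then +2.0000 / +1.1547)
    (3,0) via y @ 0.7275  # hit
  → r_4 = 0.7275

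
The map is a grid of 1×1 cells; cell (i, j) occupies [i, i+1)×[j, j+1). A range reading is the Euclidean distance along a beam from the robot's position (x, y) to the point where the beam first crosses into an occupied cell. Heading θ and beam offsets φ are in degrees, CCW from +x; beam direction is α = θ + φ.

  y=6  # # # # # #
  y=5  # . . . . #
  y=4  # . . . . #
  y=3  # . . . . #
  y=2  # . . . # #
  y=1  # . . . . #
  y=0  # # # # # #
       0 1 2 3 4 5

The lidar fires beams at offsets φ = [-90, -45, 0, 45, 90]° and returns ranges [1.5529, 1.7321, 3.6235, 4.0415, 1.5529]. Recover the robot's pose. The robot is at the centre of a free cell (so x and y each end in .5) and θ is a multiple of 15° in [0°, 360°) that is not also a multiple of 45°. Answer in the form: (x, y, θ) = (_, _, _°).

(x, y, θ) = (4.5, 4.5, 165°)

The pose lattice has 19·16 = 304 candidates. Test each by forward raycasting.
  (3.5, 1.5, 60°): beam 1 = 1.0000 ≠ 1.5529 ✗
  (3.5, 5.5, 165°): beam 1 = 0.5176 ≠ 1.5529 ✗
  (4.5, 5.5, 75°): beam 1 = 0.5176 ≠ 1.5529 ✗
  (2.5, 3.5, 330°): beam 1 = 2.8868 ≠ 1.5529 ✗
  …
  (4.5, 4.5, 165°): r_1=1.5529, r_2=1.7321, r_3=3.6235, r_4=4.0415, r_5=1.5529 — all match ✓
Only this pose fits every beam.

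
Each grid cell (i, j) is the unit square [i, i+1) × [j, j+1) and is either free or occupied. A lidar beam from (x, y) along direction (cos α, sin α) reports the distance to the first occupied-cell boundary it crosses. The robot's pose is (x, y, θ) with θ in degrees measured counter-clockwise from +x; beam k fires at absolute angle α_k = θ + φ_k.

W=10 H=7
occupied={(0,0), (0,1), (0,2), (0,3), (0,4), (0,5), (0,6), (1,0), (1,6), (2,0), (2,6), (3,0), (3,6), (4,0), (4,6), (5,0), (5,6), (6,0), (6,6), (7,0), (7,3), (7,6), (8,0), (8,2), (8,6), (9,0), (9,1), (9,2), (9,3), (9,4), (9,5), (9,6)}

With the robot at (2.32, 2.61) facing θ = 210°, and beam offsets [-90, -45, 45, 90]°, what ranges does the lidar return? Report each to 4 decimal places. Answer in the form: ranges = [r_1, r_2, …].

ranges = [2.6400, 1.3666, 1.6668, 1.8591]

beam 1: φ=-90°, α=120°
  direction (-0.5000, 0.8660); cell (2,2); t to first gridline: x 0.6400, y 0.4503 (then +2.0000 / +1.1547)
    (2,3) via y @ 0.4503
    (1,3) via x @ 0.6400
    (1,4) via y @ 1.6050
    (0,4) via x @ 2.6400  # hit
  → r_1 = 2.6400
beam 2: φ=-45°, α=165°
  direction (-0.9659, 0.2588); cell (2,2); t to first gridline: x 0.3313, y 1.5068 (then +1.0353 / +3.8637)
    (1,2) via x @ 0.3313
    (0,2) via x @ 1.3666  # hit
  → r_2 = 1.3666
beam 3: φ=45°, α=255°
  direction (-0.2588, -0.9659); cell (2,2); t to first gridline: x 1.2364, y 0.6315 (then +3.8637 / +1.0353)
    (2,1) via y @ 0.6315
    (1,1) via x @ 1.2364
    (1,0) via y @ 1.6668  # hit
  → r_3 = 1.6668
beam 4: φ=90°, α=300°
  direction (0.5000, -0.8660); cell (2,2); t to first gridline: x 1.3600, y 0.7044 (then +2.0000 / +1.1547)
    (2,1) via y @ 0.7044
    (3,1) via x @ 1.3600
    (3,0) via y @ 1.8591  # hit
  → r_4 = 1.8591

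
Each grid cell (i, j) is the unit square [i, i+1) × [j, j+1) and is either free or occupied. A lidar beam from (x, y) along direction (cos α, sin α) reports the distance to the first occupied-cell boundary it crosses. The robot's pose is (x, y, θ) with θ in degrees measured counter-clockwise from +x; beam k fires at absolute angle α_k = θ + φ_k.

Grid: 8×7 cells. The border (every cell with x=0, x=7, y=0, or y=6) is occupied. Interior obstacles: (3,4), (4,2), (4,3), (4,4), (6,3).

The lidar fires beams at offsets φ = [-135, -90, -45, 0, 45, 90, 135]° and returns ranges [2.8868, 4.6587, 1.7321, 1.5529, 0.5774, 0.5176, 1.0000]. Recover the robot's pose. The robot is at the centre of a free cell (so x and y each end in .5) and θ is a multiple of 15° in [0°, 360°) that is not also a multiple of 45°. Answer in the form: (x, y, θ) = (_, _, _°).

Candidates: 25 free-cell centres × 16 headings = 400 poses. Raycast each; keep the one whose scan matches to 4 dp.
  (5.5, 1.5, 150°): beam 1 = 1.5529 ≠ 2.8868 ✗
  (2.5, 4.5, 165°): beam 1 = 0.5774 ≠ 2.8868 ✗
  (2.5, 4.5, 345°): beam 1 = 1.7321 ≠ 2.8868 ✗
  …
  (2.5, 1.5, 195°): r_1=2.8868, r_2=4.6587, r_3=1.7321, r_4=1.5529, r_5=0.5774, r_6=0.5176, r_7=1.0000 — all match ✓
Unique over the lattice → pose = (2.5, 1.5, 195°).

(x, y, θ) = (2.5, 1.5, 195°)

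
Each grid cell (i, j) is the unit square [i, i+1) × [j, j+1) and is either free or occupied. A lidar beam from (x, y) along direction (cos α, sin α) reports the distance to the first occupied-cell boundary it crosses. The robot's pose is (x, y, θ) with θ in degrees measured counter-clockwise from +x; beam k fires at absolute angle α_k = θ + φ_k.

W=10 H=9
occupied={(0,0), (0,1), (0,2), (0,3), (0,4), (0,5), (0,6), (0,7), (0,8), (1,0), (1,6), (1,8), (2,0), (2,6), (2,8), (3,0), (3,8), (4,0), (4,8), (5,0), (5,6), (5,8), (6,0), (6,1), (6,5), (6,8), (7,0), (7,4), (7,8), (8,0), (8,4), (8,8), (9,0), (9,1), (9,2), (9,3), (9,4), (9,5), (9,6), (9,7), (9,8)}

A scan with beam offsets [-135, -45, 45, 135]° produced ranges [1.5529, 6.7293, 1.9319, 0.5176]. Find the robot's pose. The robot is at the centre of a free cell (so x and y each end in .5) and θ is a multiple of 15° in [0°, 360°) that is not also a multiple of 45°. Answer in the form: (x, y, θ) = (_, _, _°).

Candidates: 49 free-cell centres × 16 headings = 784 poses. Raycast each; keep the one whose scan matches to 4 dp.
  (8.5, 1.5, 30°): beam 1 = 0.5176 ≠ 1.5529 ✗
  (1.5, 2.5, 105°): beam 1 = 3.0000 ≠ 1.5529 ✗
  (2.5, 7.5, 105°): beam 1 = 2.8868 ≠ 1.5529 ✗
  (8.5, 2.5, 210°): beam 2 = 7.7646 ≠ 6.7293 ✗
  (8.5, 6.5, 345°): beam 1 = 1.7321 ≠ 1.5529 ✗
  …
  (4.5, 1.5, 150°): r_1=1.5529, r_2=6.7293, r_3=1.9319, r_4=0.5176 — all match ✓
Only this pose fits every beam.

(x, y, θ) = (4.5, 1.5, 150°)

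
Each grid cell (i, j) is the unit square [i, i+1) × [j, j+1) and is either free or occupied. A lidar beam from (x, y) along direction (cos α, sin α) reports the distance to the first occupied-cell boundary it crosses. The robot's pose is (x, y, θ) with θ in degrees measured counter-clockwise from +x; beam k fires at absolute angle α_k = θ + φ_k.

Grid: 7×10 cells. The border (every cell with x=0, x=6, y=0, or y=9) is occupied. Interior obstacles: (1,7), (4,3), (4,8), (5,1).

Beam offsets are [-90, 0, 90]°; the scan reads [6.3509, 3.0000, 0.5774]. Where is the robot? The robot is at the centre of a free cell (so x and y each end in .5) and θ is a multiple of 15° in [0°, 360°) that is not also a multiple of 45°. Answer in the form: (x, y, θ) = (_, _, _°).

(x, y, θ) = (1.5, 6.5, 30°)

The pose lattice has 36·16 = 576 candidates. Test each by forward raycasting.
  (1.5, 3.5, 285°): beam 1 = 0.5176 ≠ 6.3509 ✗
  (2.5, 7.5, 210°): beam 1 = 1.7321 ≠ 6.3509 ✗
  (5.5, 6.5, 15°): beam 1 = 1.9319 ≠ 6.3509 ✗
  …
  (1.5, 6.5, 30°): r_1=6.3509, r_2=3.0000, r_3=0.5774 — all match ✓
Unique over the lattice → pose = (1.5, 6.5, 30°).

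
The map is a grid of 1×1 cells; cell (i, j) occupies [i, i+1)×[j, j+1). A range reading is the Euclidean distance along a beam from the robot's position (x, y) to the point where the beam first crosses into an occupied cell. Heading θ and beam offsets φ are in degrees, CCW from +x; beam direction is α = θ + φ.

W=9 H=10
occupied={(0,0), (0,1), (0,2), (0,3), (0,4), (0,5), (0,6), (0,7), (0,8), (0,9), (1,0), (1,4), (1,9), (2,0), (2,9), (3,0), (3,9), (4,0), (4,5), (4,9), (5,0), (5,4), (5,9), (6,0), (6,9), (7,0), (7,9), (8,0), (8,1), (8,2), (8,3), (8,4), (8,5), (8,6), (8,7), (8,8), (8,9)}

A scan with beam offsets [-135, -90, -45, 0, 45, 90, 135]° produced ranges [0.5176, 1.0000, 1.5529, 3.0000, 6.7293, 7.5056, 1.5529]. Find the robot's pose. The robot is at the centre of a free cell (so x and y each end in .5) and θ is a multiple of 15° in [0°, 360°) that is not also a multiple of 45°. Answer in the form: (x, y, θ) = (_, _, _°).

Enumerate (i+0.5, j+0.5, θ) over the 53 free cells and 16 admissible headings. For each, cast all 7 beams and compare to the given ranges.
  (3.5, 4.5, 120°): beam 1 = 1.5529 ≠ 0.5176 ✗
  (7.5, 6.5, 75°): beam 1 = 1.0000 ≠ 0.5176 ✗
  (5.5, 1.5, 300°): beam 1 = 4.6587 ≠ 0.5176 ✗
  (5.5, 6.5, 60°): beam 1 = 1.5529 ≠ 0.5176 ✗
  (4.5, 8.5, 240°): beam 3 = 3.6235 ≠ 1.5529 ✗
  …
  (1.5, 2.5, 330°): r_1=0.5176, r_2=1.0000, r_3=1.5529, r_4=3.0000, r_5=6.7293, r_6=7.5056, r_7=1.5529 — all match ✓
Only this pose fits every beam.

(x, y, θ) = (1.5, 2.5, 330°)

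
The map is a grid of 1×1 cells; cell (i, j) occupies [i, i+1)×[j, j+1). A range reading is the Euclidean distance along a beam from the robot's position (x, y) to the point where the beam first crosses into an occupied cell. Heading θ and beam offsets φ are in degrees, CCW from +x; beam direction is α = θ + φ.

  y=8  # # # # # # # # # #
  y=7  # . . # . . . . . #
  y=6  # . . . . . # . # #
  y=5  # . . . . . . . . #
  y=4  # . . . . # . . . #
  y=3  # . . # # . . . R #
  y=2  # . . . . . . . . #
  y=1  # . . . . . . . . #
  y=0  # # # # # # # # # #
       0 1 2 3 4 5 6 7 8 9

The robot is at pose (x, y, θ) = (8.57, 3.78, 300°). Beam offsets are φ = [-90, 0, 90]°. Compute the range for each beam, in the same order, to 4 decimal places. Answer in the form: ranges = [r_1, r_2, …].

beam 1: φ=-90°, α=210°
  d=(-0.8660,-0.5000)  start (8,3)  tX=0.6582 tY=1.5600  stride 1/|dx|=1.1547 1/|dy|=2.0000
    cross x-line → (7,3), t=0.6582
    cross y-line → (7,2), t=1.5600
    cross x-line → (6,2), t=1.8129
    cross x-line → (5,2), t=2.9676
    cross y-line → (5,1), t=3.5600
    cross x-line → (4,1), t=4.1223
    cross x-line → (3,1), t=5.2770
    cross y-line → (3,0), t=5.5600 (wall)
  → r_1 = 5.5600
beam 2: φ=0°, α=300°
  d=(0.5000,-0.8660)  start (8,3)  tX=0.8600 tY=0.9007  stride 1/|dx|=2.0000 1/|dy|=1.1547
    cross x-line → (9,3), t=0.8600 (wall)
  → r_2 = 0.8600
beam 3: φ=90°, α=30°
  d=(0.8660,0.5000)  start (8,3)  tX=0.4965 tY=0.4400  stride 1/|dx|=1.1547 1/|dy|=2.0000
    cross y-line → (8,4), t=0.4400
    cross x-line → (9,4), t=0.4965 (wall)
  → r_3 = 0.4965

ranges = [5.5600, 0.8600, 0.4965]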